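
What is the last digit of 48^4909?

8

Powers of 8 mod 10 repeat with period 4: 8, 4, 2, 6.
4909 mod 4 = 1, so the last digit matches 8^1 = 8.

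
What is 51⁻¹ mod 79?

79 = 1·51 + 28
51 = 1·28 + 23
28 = 1·23 + 5
23 = 4·5 + 3
5 = 1·3 + 2
3 = 1·2 + 1
2 = 2·1 + 0
Back-substituting gives 51·31 ≡ 1 (mod 79).

31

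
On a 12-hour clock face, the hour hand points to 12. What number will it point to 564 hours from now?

Dividing 564 by 12 gives quotient 47 and remainder 0.
12 + 0 → 12 on a 12-hour dial.

12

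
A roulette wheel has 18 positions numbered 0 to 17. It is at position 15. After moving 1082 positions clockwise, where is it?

17

1082 − 60·18 = 2, so 1082 ≡ 2 (mod 18).
(15 + 2) mod 18 = 17.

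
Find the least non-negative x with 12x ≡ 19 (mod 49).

12⁻¹ ≡ 45 (mod 49) because 12·45 = 540 = 11·49 + 1.
Multiplying both sides by 45: x ≡ 45·19 = 855 ≡ 22 (mod 49).
Check: 12·22 = 264 = 5·49 + 19.

22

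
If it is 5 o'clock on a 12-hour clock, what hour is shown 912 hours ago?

5

Dividing 912 by 12 gives quotient 76 and remainder 0.
5 − 0 → 5 on a 12-hour dial.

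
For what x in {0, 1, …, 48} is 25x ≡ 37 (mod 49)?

The inverse of 25 mod 49 is 2 (since 25·2 = 50 ≡ 1).
So x ≡ 2·37 = 74 ≡ 25 (mod 49).

25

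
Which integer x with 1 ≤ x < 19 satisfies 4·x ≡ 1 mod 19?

5

19 = 4·4 + 3
4 = 1·3 + 1
3 = 3·1 + 0
Back-substituting gives 4·5 ≡ 1 (mod 19).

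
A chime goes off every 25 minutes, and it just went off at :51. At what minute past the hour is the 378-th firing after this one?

21

378·25 = 9450.
9450 mod 60 = 30 (since 157·60 = 9420).
(51 + 30) mod 60 = 21.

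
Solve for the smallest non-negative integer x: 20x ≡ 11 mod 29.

The inverse of 20 mod 29 is 16 (since 20·16 = 320 ≡ 1).
Multiplying both sides by 16: x ≡ 16·11 = 176 ≡ 2 (mod 29).

2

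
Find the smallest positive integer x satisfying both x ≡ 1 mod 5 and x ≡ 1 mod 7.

x ≡ 1 (mod 5) gives x ∈ {1}.
The first of these with x mod 7 = 1 is 1.

1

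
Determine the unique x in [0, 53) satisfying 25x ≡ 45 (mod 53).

The inverse of 25 mod 53 is 17 (since 25·17 = 425 ≡ 1).
Multiplying both sides by 17: x ≡ 17·45 = 765 ≡ 23 (mod 53).

23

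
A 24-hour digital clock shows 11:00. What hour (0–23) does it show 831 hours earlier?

831 = 34·24 + 15, so 831 mod 24 = 15.
(11 − 15) mod 24 = 20.

20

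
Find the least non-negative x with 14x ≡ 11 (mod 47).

14⁻¹ ≡ 37 (mod 47) because 14·37 = 518 = 11·47 + 1.
So x ≡ 37·11 = 407 ≡ 31 (mod 47).

31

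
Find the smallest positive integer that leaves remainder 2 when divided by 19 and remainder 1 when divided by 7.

78

x ≡ 1 (mod 7) gives x ∈ {1, 8, 15, 22, 29, 36, 43, 50, …}.
The first of these with x mod 19 = 2 is 78.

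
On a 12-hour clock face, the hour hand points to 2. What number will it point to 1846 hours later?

1846 = 153·12 + 10, so 1846 mod 12 = 10.
2 + 10 → 12 on a 12-hour dial.

12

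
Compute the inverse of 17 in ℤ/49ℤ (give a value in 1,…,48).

26

49 = 2·17 + 15
17 = 1·15 + 2
15 = 7·2 + 1
2 = 2·1 + 0
Back-substituting gives 17·26 ≡ 1 (mod 49).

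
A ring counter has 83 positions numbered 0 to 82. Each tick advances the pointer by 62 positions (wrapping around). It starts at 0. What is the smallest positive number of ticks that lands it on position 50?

62⁻¹ ≡ 79 (mod 83) because 62·79 = 4898 = 59·83 + 1.
So x ≡ 79·50 = 3950 ≡ 49 (mod 83).
Check: 62·49 = 3038 = 36·83 + 50.

49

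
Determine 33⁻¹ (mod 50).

33·47 = 1551 = 31·50 + 1, so 33⁻¹ ≡ 47 (mod 50).

47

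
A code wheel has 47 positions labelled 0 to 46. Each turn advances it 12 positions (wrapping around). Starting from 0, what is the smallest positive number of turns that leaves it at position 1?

47 = 3·12 + 11
12 = 1·11 + 1
11 = 11·1 + 0
Back-substituting gives 12·4 ≡ 1 (mod 47).

4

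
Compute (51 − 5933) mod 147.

145

5933 − 40·147 = 53, so 5933 ≡ 53 (mod 147).
(51 − 53) mod 147 = 145.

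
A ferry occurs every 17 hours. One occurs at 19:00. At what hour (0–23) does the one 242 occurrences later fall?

242·17 = 4114.
4114 − 171·24 = 10, so 4114 ≡ 10 (mod 24).
(19 + 10) mod 24 = 5.

5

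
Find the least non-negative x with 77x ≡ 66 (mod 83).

77⁻¹ ≡ 69 (mod 83) because 77·69 = 5313 = 64·83 + 1.
So x ≡ 69·66 = 4554 ≡ 72 (mod 83).

72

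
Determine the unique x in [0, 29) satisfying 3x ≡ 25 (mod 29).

3⁻¹ ≡ 10 (mod 29) because 3·10 = 30 = 1·29 + 1.
So x ≡ 10·25 = 250 ≡ 18 (mod 29).

18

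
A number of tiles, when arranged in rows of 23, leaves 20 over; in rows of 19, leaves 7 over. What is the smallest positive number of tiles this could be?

273

Since 19·17 ≡ 1 (mod 23), take x = 7 + 19·((20−7)·17 mod 23) = 7 + 19·14 = 273.
Check: 273 mod 23 = 20, 273 mod 19 = 7.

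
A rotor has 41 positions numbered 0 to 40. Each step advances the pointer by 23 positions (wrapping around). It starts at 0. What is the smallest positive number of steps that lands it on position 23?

1

23⁻¹ ≡ 25 (mod 41) because 23·25 = 575 = 14·41 + 1.
Multiplying both sides by 25: x ≡ 25·23 = 575 ≡ 1 (mod 41).
Check: 23·1 = 23 = 0·41 + 23.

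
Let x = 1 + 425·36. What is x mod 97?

425·36 = 15300.
15300 = 157·97 + 71, so 15300 mod 97 = 71.
(1 + 71) mod 97 = 72.

72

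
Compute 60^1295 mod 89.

By repeated squaring mod 89: 60^1≡60, 60^2≡40, 60^4≡87, 60^8≡4, 60^16≡16, 60^32≡78, 60^64≡32, 60^128≡45, 60^256≡67, 60^512≡39, 60^1024≡8.
1295 = 1 + 2 + 4 + 8 + 256 + 1024, so 60^1295 ≡ 60·40·87·4·67·8 ≡ 48 (mod 89).

48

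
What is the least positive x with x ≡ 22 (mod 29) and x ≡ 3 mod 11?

x ≡ 3 (mod 11) gives x ∈ {3, 14, 25, 36, 47, 58, 69, 80}.
The first of these with x mod 29 = 22 is 80.

80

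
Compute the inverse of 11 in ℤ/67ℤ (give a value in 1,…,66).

61

11·61 = 671 = 10·67 + 1, so 11⁻¹ ≡ 61 (mod 67).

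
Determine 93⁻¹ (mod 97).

93·24 = 2232 = 23·97 + 1, so 93⁻¹ ≡ 24 (mod 97).

24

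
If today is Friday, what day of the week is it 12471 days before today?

Monday

Dividing 12471 by 7 gives quotient 1781 and remainder 4.
Friday − 4 days → Monday.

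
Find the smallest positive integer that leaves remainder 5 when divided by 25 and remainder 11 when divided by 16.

155

x ≡ 11 (mod 16) gives x ∈ {11, 27, 43, 59, 75, 91, 107, 123, …}.
The first of these with x mod 25 = 5 is 155.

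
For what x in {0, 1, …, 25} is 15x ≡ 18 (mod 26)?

22

15⁻¹ ≡ 7 (mod 26) because 15·7 = 105 = 4·26 + 1.
Multiplying both sides by 7: x ≡ 7·18 = 126 ≡ 22 (mod 26).
Check: 15·22 = 330 = 12·26 + 18.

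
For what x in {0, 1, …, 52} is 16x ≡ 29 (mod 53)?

16⁻¹ ≡ 10 (mod 53) because 16·10 = 160 = 3·53 + 1.
Multiplying both sides by 10: x ≡ 10·29 = 290 ≡ 25 (mod 53).

25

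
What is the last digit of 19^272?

1

The units digit of 19^n cycles with period 2: 9, 1, …
272 mod 2 = 0, so the last digit matches 9^2 = 1.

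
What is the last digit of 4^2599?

4

Last digits of 4^n: 4, 6 (period 2).
2599 leaves remainder 1 on division by 2, so 4^2599 ends in 4.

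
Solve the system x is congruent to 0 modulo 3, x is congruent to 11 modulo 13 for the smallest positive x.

x ≡ 0 (mod 3) gives x ∈ {0, 3, 6, 9, 12, 15, 18, 21, …}.
The first of these with x mod 13 = 11 is 24.

24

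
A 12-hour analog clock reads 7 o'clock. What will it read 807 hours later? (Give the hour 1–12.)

807 mod 12 = 3 (since 67·12 = 804).
7 + 3 → 10 on a 12-hour dial.

10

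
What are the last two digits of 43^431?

Square-and-reduce mod 100: 43^1≡43, 43^2≡49, 43^4≡1, 43^8≡1, 43^16≡1, 43^32≡1, 43^64≡1, 43^128≡1, 43^256≡1.
431 = 1 + 2 + 4 + 8 + 32 + 128 + 256, so 43^431 ≡ 43·49·1·1·1·1·1 ≡ 7 (mod 100).

07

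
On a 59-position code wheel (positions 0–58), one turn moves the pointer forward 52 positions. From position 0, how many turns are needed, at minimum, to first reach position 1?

42

52·42 = 2184 = 37·59 + 1, so 52⁻¹ ≡ 42 (mod 59).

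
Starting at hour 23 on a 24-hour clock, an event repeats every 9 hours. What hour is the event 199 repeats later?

14

199·9 = 1791.
1791 mod 24 = 15 (since 74·24 = 1776).
(23 + 15) mod 24 = 14.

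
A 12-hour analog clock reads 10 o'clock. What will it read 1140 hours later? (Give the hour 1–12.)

1140 − 95·12 = 0, so 1140 ≡ 0 (mod 12).
10 + 0 → 10 on a 12-hour dial.

10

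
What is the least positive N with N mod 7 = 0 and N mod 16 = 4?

84

x ≡ 0 (mod 7) gives x ∈ {0, 7, 14, 21, 28, 35, 42, 49, …}.
The first of these with x mod 16 = 4 is 84.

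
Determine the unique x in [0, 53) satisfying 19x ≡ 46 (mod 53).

19⁻¹ ≡ 14 (mod 53) because 19·14 = 266 = 5·53 + 1.
So x ≡ 14·46 = 644 ≡ 8 (mod 53).

8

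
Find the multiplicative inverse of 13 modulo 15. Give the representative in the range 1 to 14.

15 = 1·13 + 2
13 = 6·2 + 1
2 = 2·1 + 0
Back-substituting gives 13·7 ≡ 1 (mod 15).

7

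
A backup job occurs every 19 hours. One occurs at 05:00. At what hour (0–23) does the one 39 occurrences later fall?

2

39·19 = 741.
741 − 30·24 = 21, so 741 ≡ 21 (mod 24).
(5 + 21) mod 24 = 2.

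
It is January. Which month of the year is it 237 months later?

October

Dividing 237 by 12 gives quotient 19 and remainder 9.
January + 9 months → October.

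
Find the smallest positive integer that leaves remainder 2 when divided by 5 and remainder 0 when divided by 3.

12

x ≡ 0 (mod 3) gives x ∈ {0, 3, 6, 9, 12}.
The first of these with x mod 5 = 2 is 12.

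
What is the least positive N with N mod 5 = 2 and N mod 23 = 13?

Since 23·2 ≡ 1 (mod 5), take x = 13 + 23·((2−13)·2 mod 5) = 13 + 23·3 = 82.
Check: 82 mod 5 = 2, 82 mod 23 = 13.

82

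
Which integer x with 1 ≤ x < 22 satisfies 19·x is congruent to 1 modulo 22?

19·7 = 133 = 6·22 + 1, so 19⁻¹ ≡ 7 (mod 22).

7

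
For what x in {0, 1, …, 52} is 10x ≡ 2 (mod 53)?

The inverse of 10 mod 53 is 16 (since 10·16 = 160 ≡ 1).
Multiplying both sides by 16: x ≡ 16·2 = 32 ≡ 32 (mod 53).

32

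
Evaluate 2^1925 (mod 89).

By repeated squaring mod 89: 2^1≡2, 2^2≡4, 2^4≡16, 2^8≡78, 2^16≡32, 2^32≡45, 2^64≡67, 2^128≡39, 2^256≡8, 2^512≡64, 2^1024≡2.
1925 = 1 + 4 + 128 + 256 + 512 + 1024, so 2^1925 ≡ 2·16·39·8·64·2 ≡ 1 (mod 89).

1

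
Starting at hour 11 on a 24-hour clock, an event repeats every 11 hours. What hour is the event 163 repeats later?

4

163·11 = 1793.
1793 − 74·24 = 17, so 1793 ≡ 17 (mod 24).
(11 + 17) mod 24 = 4.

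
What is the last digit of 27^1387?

The units digit of 27^n cycles with period 4: 7, 9, 3, 1, …
1387 mod 4 = 3, so the last digit matches 7^3 = 3.

3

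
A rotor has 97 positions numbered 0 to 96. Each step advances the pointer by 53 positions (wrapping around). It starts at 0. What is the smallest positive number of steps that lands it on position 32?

53⁻¹ ≡ 11 (mod 97) because 53·11 = 583 = 6·97 + 1.
Multiplying both sides by 11: x ≡ 11·32 = 352 ≡ 61 (mod 97).

61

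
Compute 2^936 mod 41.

18

By repeated squaring mod 41: 2^1≡2, 2^2≡4, 2^4≡16, 2^8≡10, 2^16≡18, 2^32≡37, 2^64≡16, 2^128≡10, 2^256≡18, 2^512≡37.
Since 936 = 8 + 32 + 128 + 256 + 512 in binary, 2^936 ≡ 10·37·10·18·37 ≡ 18 (mod 41).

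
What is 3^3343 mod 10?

The units digit of 3^n cycles with period 4: 3, 9, 7, 1, …
3343 mod 4 = 3, so the last digit matches 3^3 = 7.

7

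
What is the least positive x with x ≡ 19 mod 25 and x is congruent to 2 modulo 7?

x ≡ 2 (mod 7) gives x ∈ {2, 9, 16, 23, 30, 37, 44}.
The first of these with x mod 25 = 19 is 44.

44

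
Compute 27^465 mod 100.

7

By repeated squaring mod 100: 27^1≡27, 27^2≡29, 27^4≡41, 27^8≡81, 27^16≡61, 27^32≡21, 27^64≡41, 27^128≡81, 27^256≡61.
Since 465 = 1 + 16 + 64 + 128 + 256 in binary, 27^465 ≡ 27·61·41·81·61 ≡ 7 (mod 100).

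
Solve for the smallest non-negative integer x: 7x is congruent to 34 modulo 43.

11

The inverse of 7 mod 43 is 37 (since 7·37 = 259 ≡ 1).
So x ≡ 37·34 = 1258 ≡ 11 (mod 43).
Check: 7·11 = 77 = 1·43 + 34.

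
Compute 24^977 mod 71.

27

By repeated squaring mod 71: 24^1≡24, 24^2≡8, 24^4≡64, 24^8≡49, 24^16≡58, 24^32≡27, 24^64≡19, 24^128≡6, 24^256≡36, 24^512≡18.
977 = 1 + 16 + 64 + 128 + 256 + 512, so 24^977 ≡ 24·58·19·6·36·18 ≡ 27 (mod 71).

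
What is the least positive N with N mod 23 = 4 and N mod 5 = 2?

27

x ≡ 2 (mod 5) gives x ∈ {2, 7, 12, 17, 22, 27}.
The first of these with x mod 23 = 4 is 27.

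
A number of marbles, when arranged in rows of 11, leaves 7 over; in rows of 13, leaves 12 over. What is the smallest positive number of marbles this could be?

51

x ≡ 7 (mod 11) gives x ∈ {7, 18, 29, 40, 51}.
The first of these with x mod 13 = 12 is 51.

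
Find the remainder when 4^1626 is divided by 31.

4

Successive squares of 4 mod 31: 4^1≡4, 4^2≡16, 4^4≡8, 4^8≡2, 4^16≡4, 4^32≡16, 4^64≡8, 4^128≡2, 4^256≡4, 4^512≡16, 4^1024≡8.
Since 1626 = 2 + 8 + 16 + 64 + 512 + 1024 in binary, 4^1626 ≡ 16·2·4·8·16·8 ≡ 4 (mod 31).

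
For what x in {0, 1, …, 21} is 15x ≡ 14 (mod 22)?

The inverse of 15 mod 22 is 3 (since 15·3 = 45 ≡ 1).
Multiplying both sides by 3: x ≡ 3·14 = 42 ≡ 20 (mod 22).

20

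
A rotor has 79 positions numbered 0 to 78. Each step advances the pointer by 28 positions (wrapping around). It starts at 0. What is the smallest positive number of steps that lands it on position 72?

59

28⁻¹ ≡ 48 (mod 79) because 28·48 = 1344 = 17·79 + 1.
So x ≡ 48·72 = 3456 ≡ 59 (mod 79).
Check: 28·59 = 1652 = 20·79 + 72.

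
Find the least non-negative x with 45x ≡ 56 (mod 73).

71

The inverse of 45 mod 73 is 13 (since 45·13 = 585 ≡ 1).
So x ≡ 13·56 = 728 ≡ 71 (mod 73).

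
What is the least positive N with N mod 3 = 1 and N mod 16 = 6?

22

Since 16·1 ≡ 1 (mod 3), take x = 6 + 16·((1−6)·1 mod 3) = 6 + 16·1 = 22.
Check: 22 mod 3 = 1, 22 mod 16 = 6.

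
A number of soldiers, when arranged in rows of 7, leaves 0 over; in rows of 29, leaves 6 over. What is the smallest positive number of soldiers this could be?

35

x ≡ 0 (mod 7) gives x ∈ {0, 7, 14, 21, 28, 35}.
The first of these with x mod 29 = 6 is 35.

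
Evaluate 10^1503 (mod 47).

20

By repeated squaring mod 47: 10^1≡10, 10^2≡6, 10^4≡36, 10^8≡27, 10^16≡24, 10^32≡12, 10^64≡3, 10^128≡9, 10^256≡34, 10^512≡28, 10^1024≡32.
1503 = 1 + 2 + 4 + 8 + 16 + 64 + 128 + 256 + 1024, so 10^1503 ≡ 10·6·36·27·24·3·9·34·32 ≡ 20 (mod 47).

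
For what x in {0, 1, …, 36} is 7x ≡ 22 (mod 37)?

19

7⁻¹ ≡ 16 (mod 37) because 7·16 = 112 = 3·37 + 1.
Multiplying both sides by 16: x ≡ 16·22 = 352 ≡ 19 (mod 37).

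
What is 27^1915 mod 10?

Powers of 7 mod 10 repeat with period 4: 7, 9, 3, 1.
1915 mod 4 = 3, so the last digit matches 7^3 = 3.

3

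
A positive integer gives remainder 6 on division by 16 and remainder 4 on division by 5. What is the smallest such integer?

54

x ≡ 4 (mod 5) gives x ∈ {4, 9, 14, 19, 24, 29, 34, 39, …}.
The first of these with x mod 16 = 6 is 54.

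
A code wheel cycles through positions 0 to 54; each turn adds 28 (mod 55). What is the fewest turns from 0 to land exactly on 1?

55 = 1·28 + 27
28 = 1·27 + 1
27 = 27·1 + 0
Back-substituting gives 28·2 ≡ 1 (mod 55).

2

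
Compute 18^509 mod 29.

By repeated squaring mod 29: 18^1≡18, 18^2≡5, 18^4≡25, 18^8≡16, 18^16≡24, 18^32≡25, 18^64≡16, 18^128≡24, 18^256≡25.
509 = 1 + 4 + 8 + 16 + 32 + 64 + 128 + 256, so 18^509 ≡ 18·25·16·24·25·16·24·25 ≡ 15 (mod 29).

15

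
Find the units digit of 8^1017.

Last digits of 8^n: 8, 4, 2, 6 (period 4).
1017 leaves remainder 1 on division by 4, so 8^1017 ends in 8.

8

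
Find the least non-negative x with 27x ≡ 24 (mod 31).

25

27⁻¹ ≡ 23 (mod 31) because 27·23 = 621 = 20·31 + 1.
So x ≡ 23·24 = 552 ≡ 25 (mod 31).
Check: 27·25 = 675 = 21·31 + 24.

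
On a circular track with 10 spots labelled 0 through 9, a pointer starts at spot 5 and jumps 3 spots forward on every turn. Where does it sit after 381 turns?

8

381·3 = 1143.
1143 − 114·10 = 3, so 1143 ≡ 3 (mod 10).
(5 + 3) mod 10 = 8.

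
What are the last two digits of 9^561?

09

By repeated squaring mod 100: 9^1≡9, 9^2≡81, 9^4≡61, 9^8≡21, 9^16≡41, 9^32≡81, 9^64≡61, 9^128≡21, 9^256≡41, 9^512≡81.
Since 561 = 1 + 16 + 32 + 512 in binary, 9^561 ≡ 9·41·81·81 ≡ 9 (mod 100).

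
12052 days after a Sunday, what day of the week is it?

12052 mod 7 = 5 (since 1721·7 = 12047).
Sunday + 5 days → Friday.

Friday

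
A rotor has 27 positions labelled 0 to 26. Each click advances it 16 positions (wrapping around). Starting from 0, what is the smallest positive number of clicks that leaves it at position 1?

16·22 = 352 = 13·27 + 1, so 16⁻¹ ≡ 22 (mod 27).

22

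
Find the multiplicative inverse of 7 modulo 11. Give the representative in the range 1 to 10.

8

7·8 = 56 = 5·11 + 1, so 7⁻¹ ≡ 8 (mod 11).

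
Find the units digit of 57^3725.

The units digit of 57^n cycles with period 4: 7, 9, 3, 1, …
3725 leaves remainder 1 on division by 4, so 57^3725 ends in 7.

7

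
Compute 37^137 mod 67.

By repeated squaring mod 67: 37^1≡37, 37^2≡29, 37^4≡37, 37^8≡29, 37^16≡37, 37^32≡29, 37^64≡37, 37^128≡29.
137 = 1 + 8 + 128, so 37^137 ≡ 37·29·29 ≡ 29 (mod 67).

29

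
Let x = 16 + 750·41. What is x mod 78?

750·41 = 30750.
Dividing 30750 by 78 gives quotient 394 and remainder 18.
(16 + 18) mod 78 = 34.

34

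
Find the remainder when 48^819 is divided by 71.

By repeated squaring mod 71: 48^1≡48, 48^2≡32, 48^4≡30, 48^8≡48, 48^16≡32, 48^32≡30, 48^64≡48, 48^128≡32, 48^256≡30, 48^512≡48.
Since 819 = 1 + 2 + 16 + 32 + 256 + 512 in binary, 48^819 ≡ 48·32·32·30·30·48 ≡ 1 (mod 71).

1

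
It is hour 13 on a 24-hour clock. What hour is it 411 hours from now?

16

411 − 17·24 = 3, so 411 ≡ 3 (mod 24).
(13 + 3) mod 24 = 16.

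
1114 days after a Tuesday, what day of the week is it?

1114 = 159·7 + 1, so 1114 mod 7 = 1.
Tuesday + 1 day → Wednesday.

Wednesday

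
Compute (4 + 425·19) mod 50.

29

425·19 = 8075.
8075 − 161·50 = 25, so 8075 ≡ 25 (mod 50).
(4 + 25) mod 50 = 29.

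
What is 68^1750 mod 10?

4

The units digit of 68^n cycles with period 4: 8, 4, 2, 6, …
1750 leaves remainder 2 on division by 4, so 68^1750 ends in 4.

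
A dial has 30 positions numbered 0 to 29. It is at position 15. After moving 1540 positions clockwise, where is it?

Dividing 1540 by 30 gives quotient 51 and remainder 10.
(15 + 10) mod 30 = 25.

25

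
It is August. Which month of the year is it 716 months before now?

December

716 = 59·12 + 8, so 716 mod 12 = 8.
August − 8 months → December.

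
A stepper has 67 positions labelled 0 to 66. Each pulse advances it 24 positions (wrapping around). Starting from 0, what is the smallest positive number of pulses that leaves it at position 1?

24·14 = 336 = 5·67 + 1, so 24⁻¹ ≡ 14 (mod 67).

14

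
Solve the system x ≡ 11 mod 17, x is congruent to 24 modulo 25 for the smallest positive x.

249

Since 25·15 ≡ 1 (mod 17), take x = 24 + 25·((11−24)·15 mod 17) = 24 + 25·9 = 249.
Check: 249 mod 17 = 11, 249 mod 25 = 24.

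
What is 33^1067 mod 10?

Powers of 3 mod 10 repeat with period 4: 3, 9, 7, 1.
1067 mod 4 = 3, so the last digit matches 3^3 = 7.

7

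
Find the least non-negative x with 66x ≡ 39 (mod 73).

57

66⁻¹ ≡ 52 (mod 73) because 66·52 = 3432 = 47·73 + 1.
Multiplying both sides by 52: x ≡ 52·39 = 2028 ≡ 57 (mod 73).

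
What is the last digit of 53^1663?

The units digit of 53^n cycles with period 4: 3, 9, 7, 1, …
1663 mod 4 = 3, so the last digit matches 3^3 = 7.

7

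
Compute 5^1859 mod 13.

8

By repeated squaring mod 13: 5^1≡5, 5^2≡12, 5^4≡1, 5^8≡1, 5^16≡1, 5^32≡1, 5^64≡1, 5^128≡1, 5^256≡1, 5^512≡1, 5^1024≡1.
1859 = 1 + 2 + 64 + 256 + 512 + 1024, so 5^1859 ≡ 5·12·1·1·1·1 ≡ 8 (mod 13).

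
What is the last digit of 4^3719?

Last digits of 4^n: 4, 6 (period 2).
3719 mod 2 = 1, so the last digit matches 4^1 = 4.

4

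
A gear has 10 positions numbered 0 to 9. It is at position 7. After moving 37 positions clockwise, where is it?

4

Dividing 37 by 10 gives quotient 3 and remainder 7.
(7 + 7) mod 10 = 4.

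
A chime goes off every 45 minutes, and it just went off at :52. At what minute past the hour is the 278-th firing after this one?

278·45 = 12510.
12510 = 208·60 + 30, so 12510 mod 60 = 30.
(52 + 30) mod 60 = 22.

22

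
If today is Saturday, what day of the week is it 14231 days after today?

Saturday

14231 − 2033·7 = 0, so 14231 ≡ 0 (mod 7).
Saturday + 0 days → Saturday.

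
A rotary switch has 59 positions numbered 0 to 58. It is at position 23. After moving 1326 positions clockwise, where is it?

51

1326 mod 59 = 28 (since 22·59 = 1298).
(23 + 28) mod 59 = 51.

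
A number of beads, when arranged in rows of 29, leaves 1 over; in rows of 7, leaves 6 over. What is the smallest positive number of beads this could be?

146

x ≡ 6 (mod 7) gives x ∈ {6, 13, 20, 27, 34, 41, 48, 55, …}.
The first of these with x mod 29 = 1 is 146.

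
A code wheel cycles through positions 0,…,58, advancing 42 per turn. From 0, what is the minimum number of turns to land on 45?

39

The inverse of 42 mod 59 is 52 (since 42·52 = 2184 ≡ 1).
So x ≡ 52·45 = 2340 ≡ 39 (mod 59).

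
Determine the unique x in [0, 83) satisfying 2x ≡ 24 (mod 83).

12

2⁻¹ ≡ 42 (mod 83) because 2·42 = 84 = 1·83 + 1.
Multiplying both sides by 42: x ≡ 42·24 = 1008 ≡ 12 (mod 83).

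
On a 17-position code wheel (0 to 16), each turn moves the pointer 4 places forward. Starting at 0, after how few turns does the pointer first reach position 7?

6

4⁻¹ ≡ 13 (mod 17) because 4·13 = 52 = 3·17 + 1.
So x ≡ 13·7 = 91 ≡ 6 (mod 17).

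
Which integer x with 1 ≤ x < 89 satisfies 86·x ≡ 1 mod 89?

86·59 = 5074 = 57·89 + 1, so 86⁻¹ ≡ 59 (mod 89).

59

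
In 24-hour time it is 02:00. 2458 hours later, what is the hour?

Dividing 2458 by 24 gives quotient 102 and remainder 10.
(2 + 10) mod 24 = 12.

12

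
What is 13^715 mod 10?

Powers of 3 mod 10 repeat with period 4: 3, 9, 7, 1.
715 leaves remainder 3 on division by 4, so 13^715 ends in 7.

7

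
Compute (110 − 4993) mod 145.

4993 mod 145 = 63 (since 34·145 = 4930).
(110 − 63) mod 145 = 47.

47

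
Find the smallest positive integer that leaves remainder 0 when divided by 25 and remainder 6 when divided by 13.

175

x ≡ 6 (mod 13) gives x ∈ {6, 19, 32, 45, 58, 71, 84, 97, …}.
The first of these with x mod 25 = 0 is 175.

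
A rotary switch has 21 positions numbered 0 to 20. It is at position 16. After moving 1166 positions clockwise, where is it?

6

1166 − 55·21 = 11, so 1166 ≡ 11 (mod 21).
(16 + 11) mod 21 = 6.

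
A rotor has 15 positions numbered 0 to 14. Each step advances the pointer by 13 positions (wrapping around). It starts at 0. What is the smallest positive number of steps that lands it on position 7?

13⁻¹ ≡ 7 (mod 15) because 13·7 = 91 = 6·15 + 1.
Multiplying both sides by 7: x ≡ 7·7 = 49 ≡ 4 (mod 15).
Check: 13·4 = 52 = 3·15 + 7.

4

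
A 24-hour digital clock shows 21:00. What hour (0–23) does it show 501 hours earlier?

0

501 − 20·24 = 21, so 501 ≡ 21 (mod 24).
(21 − 21) mod 24 = 0.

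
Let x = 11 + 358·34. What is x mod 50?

33

358·34 = 12172.
Dividing 12172 by 50 gives quotient 243 and remainder 22.
(11 + 22) mod 50 = 33.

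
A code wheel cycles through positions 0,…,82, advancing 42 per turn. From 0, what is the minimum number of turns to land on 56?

The inverse of 42 mod 83 is 2 (since 42·2 = 84 ≡ 1).
So x ≡ 2·56 = 112 ≡ 29 (mod 83).
Check: 42·29 = 1218 = 14·83 + 56.

29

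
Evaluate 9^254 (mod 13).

3

By repeated squaring mod 13: 9^1≡9, 9^2≡3, 9^4≡9, 9^8≡3, 9^16≡9, 9^32≡3, 9^64≡9, 9^128≡3.
254 = 2 + 4 + 8 + 16 + 32 + 64 + 128, so 9^254 ≡ 3·9·3·9·3·9·3 ≡ 3 (mod 13).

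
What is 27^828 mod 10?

The units digit of 27^n cycles with period 4: 7, 9, 3, 1, …
828 mod 4 = 0, so the last digit matches 7^4 = 1.

1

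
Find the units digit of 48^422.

The units digit of 48^n cycles with period 4: 8, 4, 2, 6, …
422 leaves remainder 2 on division by 4, so 48^422 ends in 4.

4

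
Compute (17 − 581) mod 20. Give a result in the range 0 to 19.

16

581 mod 20 = 1 (since 29·20 = 580).
(17 − 1) mod 20 = 16.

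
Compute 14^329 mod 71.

66

Square-and-reduce mod 71: 14^1≡14, 14^2≡54, 14^4≡5, 14^8≡25, 14^16≡57, 14^32≡54, 14^64≡5, 14^128≡25, 14^256≡57.
329 = 1 + 8 + 64 + 256, so 14^329 ≡ 14·25·5·57 ≡ 66 (mod 71).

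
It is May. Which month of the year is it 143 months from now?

Dividing 143 by 12 gives quotient 11 and remainder 11.
May + 11 months → April.

April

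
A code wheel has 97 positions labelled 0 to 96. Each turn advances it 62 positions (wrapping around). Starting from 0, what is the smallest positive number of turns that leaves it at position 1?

36

62·36 = 2232 = 23·97 + 1, so 62⁻¹ ≡ 36 (mod 97).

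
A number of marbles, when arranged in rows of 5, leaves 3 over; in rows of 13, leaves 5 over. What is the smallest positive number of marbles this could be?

x ≡ 3 (mod 5) gives x ∈ {3, 8, 13, 18}.
The first of these with x mod 13 = 5 is 18.

18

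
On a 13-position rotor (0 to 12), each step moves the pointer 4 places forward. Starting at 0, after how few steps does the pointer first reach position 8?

2

The inverse of 4 mod 13 is 10 (since 4·10 = 40 ≡ 1).
So x ≡ 10·8 = 80 ≡ 2 (mod 13).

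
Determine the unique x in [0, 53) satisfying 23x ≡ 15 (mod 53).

The inverse of 23 mod 53 is 30 (since 23·30 = 690 ≡ 1).
Multiplying both sides by 30: x ≡ 30·15 = 450 ≡ 26 (mod 53).

26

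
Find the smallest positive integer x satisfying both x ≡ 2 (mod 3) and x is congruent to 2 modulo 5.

x ≡ 2 (mod 3) gives x ∈ {2}.
The first of these with x mod 5 = 2 is 2.

2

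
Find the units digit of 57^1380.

Last digits of 7^n: 7, 9, 3, 1 (period 4).
1380 leaves remainder 0 on division by 4, so 57^1380 ends in 1.

1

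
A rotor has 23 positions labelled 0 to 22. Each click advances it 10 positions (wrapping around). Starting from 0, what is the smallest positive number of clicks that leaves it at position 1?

7

10·7 = 70 = 3·23 + 1, so 10⁻¹ ≡ 7 (mod 23).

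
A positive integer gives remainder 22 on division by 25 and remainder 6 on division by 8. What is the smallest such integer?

22

x ≡ 6 (mod 8) gives x ∈ {6, 14, 22}.
The first of these with x mod 25 = 22 is 22.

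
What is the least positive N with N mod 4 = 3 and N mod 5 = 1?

x ≡ 3 (mod 4) gives x ∈ {3, 7, 11}.
The first of these with x mod 5 = 1 is 11.

11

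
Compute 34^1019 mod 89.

55

By repeated squaring mod 89: 34^1≡34, 34^2≡88, 34^4≡1, 34^8≡1, 34^16≡1, 34^32≡1, 34^64≡1, 34^128≡1, 34^256≡1, 34^512≡1.
Since 1019 = 1 + 2 + 8 + 16 + 32 + 64 + 128 + 256 + 512 in binary, 34^1019 ≡ 34·88·1·1·1·1·1·1·1 ≡ 55 (mod 89).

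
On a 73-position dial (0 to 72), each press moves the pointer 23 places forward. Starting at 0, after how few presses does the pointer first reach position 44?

40

23⁻¹ ≡ 54 (mod 73) because 23·54 = 1242 = 17·73 + 1.
So x ≡ 54·44 = 2376 ≡ 40 (mod 73).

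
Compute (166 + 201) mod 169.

201 = 1·169 + 32, so 201 mod 169 = 32.
(166 + 32) mod 169 = 29.

29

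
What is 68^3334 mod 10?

4

Powers of 8 mod 10 repeat with period 4: 8, 4, 2, 6.
3334 mod 4 = 2, so the last digit matches 8^2 = 4.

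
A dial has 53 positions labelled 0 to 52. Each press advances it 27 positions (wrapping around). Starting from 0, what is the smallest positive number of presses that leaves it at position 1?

2

53 = 1·27 + 26
27 = 1·26 + 1
26 = 26·1 + 0
Back-substituting gives 27·2 ≡ 1 (mod 53).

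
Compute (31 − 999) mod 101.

999 mod 101 = 90 (since 9·101 = 909).
(31 − 90) mod 101 = 42.

42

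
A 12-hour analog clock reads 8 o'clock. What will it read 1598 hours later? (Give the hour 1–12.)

1598 = 133·12 + 2, so 1598 mod 12 = 2.
8 + 2 → 10 on a 12-hour dial.

10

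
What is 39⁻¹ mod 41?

39·20 = 780 = 19·41 + 1, so 39⁻¹ ≡ 20 (mod 41).

20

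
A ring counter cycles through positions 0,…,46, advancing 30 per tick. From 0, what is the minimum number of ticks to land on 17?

46

The inverse of 30 mod 47 is 11 (since 30·11 = 330 ≡ 1).
So x ≡ 11·17 = 187 ≡ 46 (mod 47).
Check: 30·46 = 1380 = 29·47 + 17.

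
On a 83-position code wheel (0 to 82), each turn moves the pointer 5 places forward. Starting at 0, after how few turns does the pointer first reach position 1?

5⁻¹ ≡ 50 (mod 83) because 5·50 = 250 = 3·83 + 1.
So x ≡ 50·1 = 50 ≡ 50 (mod 83).
Check: 5·50 = 250 = 3·83 + 1.

50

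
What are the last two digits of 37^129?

By repeated squaring mod 100: 37^1≡37, 37^2≡69, 37^4≡61, 37^8≡21, 37^16≡41, 37^32≡81, 37^64≡61, 37^128≡21.
Since 129 = 1 + 128 in binary, 37^129 ≡ 37·21 ≡ 77 (mod 100).

77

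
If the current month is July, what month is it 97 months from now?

Dividing 97 by 12 gives quotient 8 and remainder 1.
July + 1 month → August.

August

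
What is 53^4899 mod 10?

Last digits of 3^n: 3, 9, 7, 1 (period 4).
4899 mod 4 = 3, so the last digit matches 3^3 = 7.

7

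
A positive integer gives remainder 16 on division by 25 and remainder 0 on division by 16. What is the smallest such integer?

Since 16·11 ≡ 1 (mod 25), take x = 0 + 16·((16−0)·11 mod 25) = 0 + 16·1 = 16.
Check: 16 mod 25 = 16, 16 mod 16 = 0.

16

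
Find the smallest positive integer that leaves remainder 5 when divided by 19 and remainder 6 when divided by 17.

176

x ≡ 6 (mod 17) gives x ∈ {6, 23, 40, 57, 74, 91, 108, 125, …}.
The first of these with x mod 19 = 5 is 176.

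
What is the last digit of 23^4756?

1

The units digit of 23^n cycles with period 4: 3, 9, 7, 1, …
4756 leaves remainder 0 on division by 4, so 23^4756 ends in 1.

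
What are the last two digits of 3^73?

Successive squares of 3 mod 100: 3^1≡3, 3^2≡9, 3^4≡81, 3^8≡61, 3^16≡21, 3^32≡41, 3^64≡81.
73 = 1 + 8 + 64, so 3^73 ≡ 3·61·81 ≡ 23 (mod 100).

23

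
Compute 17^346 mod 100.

69

By repeated squaring mod 100: 17^1≡17, 17^2≡89, 17^4≡21, 17^8≡41, 17^16≡81, 17^32≡61, 17^64≡21, 17^128≡41, 17^256≡81.
Since 346 = 2 + 8 + 16 + 64 + 256 in binary, 17^346 ≡ 89·41·81·21·81 ≡ 69 (mod 100).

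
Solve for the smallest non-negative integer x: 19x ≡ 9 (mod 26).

21

The inverse of 19 mod 26 is 11 (since 19·11 = 209 ≡ 1).
Multiplying both sides by 11: x ≡ 11·9 = 99 ≡ 21 (mod 26).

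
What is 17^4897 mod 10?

7

Powers of 7 mod 10 repeat with period 4: 7, 9, 3, 1.
4897 leaves remainder 1 on division by 4, so 17^4897 ends in 7.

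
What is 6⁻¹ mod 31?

26

6·26 = 156 = 5·31 + 1, so 6⁻¹ ≡ 26 (mod 31).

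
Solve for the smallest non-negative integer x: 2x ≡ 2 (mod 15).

The inverse of 2 mod 15 is 8 (since 2·8 = 16 ≡ 1).
Multiplying both sides by 8: x ≡ 8·2 = 16 ≡ 1 (mod 15).

1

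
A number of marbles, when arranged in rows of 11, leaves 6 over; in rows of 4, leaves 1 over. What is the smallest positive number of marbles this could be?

17

x ≡ 1 (mod 4) gives x ∈ {1, 5, 9, 13, 17}.
The first of these with x mod 11 = 6 is 17.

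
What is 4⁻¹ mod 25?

4·19 = 76 = 3·25 + 1, so 4⁻¹ ≡ 19 (mod 25).

19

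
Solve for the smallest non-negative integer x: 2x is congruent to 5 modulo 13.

2⁻¹ ≡ 7 (mod 13) because 2·7 = 14 = 1·13 + 1.
Multiplying both sides by 7: x ≡ 7·5 = 35 ≡ 9 (mod 13).

9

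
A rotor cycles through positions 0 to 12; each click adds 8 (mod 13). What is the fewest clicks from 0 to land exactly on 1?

13 = 1·8 + 5
8 = 1·5 + 3
5 = 1·3 + 2
3 = 1·2 + 1
2 = 2·1 + 0
Back-substituting gives 8·5 ≡ 1 (mod 13).

5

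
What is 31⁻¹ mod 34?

34 = 1·31 + 3
31 = 10·3 + 1
3 = 3·1 + 0
Back-substituting gives 31·11 ≡ 1 (mod 34).

11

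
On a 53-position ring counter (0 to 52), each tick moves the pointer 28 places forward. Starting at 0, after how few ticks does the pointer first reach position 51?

34

The inverse of 28 mod 53 is 36 (since 28·36 = 1008 ≡ 1).
So x ≡ 36·51 = 1836 ≡ 34 (mod 53).
Check: 28·34 = 952 = 17·53 + 51.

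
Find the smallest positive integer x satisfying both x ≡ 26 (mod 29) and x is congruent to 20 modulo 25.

345

x ≡ 20 (mod 25) gives x ∈ {20, 45, 70, 95, 120, 145, 170, 195, …}.
The first of these with x mod 29 = 26 is 345.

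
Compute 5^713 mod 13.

Square-and-reduce mod 13: 5^1≡5, 5^2≡12, 5^4≡1, 5^8≡1, 5^16≡1, 5^32≡1, 5^64≡1, 5^128≡1, 5^256≡1, 5^512≡1.
713 = 1 + 8 + 64 + 128 + 512, so 5^713 ≡ 5·1·1·1·1 ≡ 5 (mod 13).

5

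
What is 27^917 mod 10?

Last digits of 7^n: 7, 9, 3, 1 (period 4).
917 leaves remainder 1 on division by 4, so 27^917 ends in 7.

7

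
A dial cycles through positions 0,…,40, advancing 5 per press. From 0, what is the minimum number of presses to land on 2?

25

The inverse of 5 mod 41 is 33 (since 5·33 = 165 ≡ 1).
Multiplying both sides by 33: x ≡ 33·2 = 66 ≡ 25 (mod 41).
Check: 5·25 = 125 = 3·41 + 2.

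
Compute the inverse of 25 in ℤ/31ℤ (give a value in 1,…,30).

31 = 1·25 + 6
25 = 4·6 + 1
6 = 6·1 + 0
Back-substituting gives 25·5 ≡ 1 (mod 31).

5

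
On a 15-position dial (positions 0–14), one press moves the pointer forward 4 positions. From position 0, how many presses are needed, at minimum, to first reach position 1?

15 = 3·4 + 3
4 = 1·3 + 1
3 = 3·1 + 0
Back-substituting gives 4·4 ≡ 1 (mod 15).

4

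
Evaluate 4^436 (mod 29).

By repeated squaring mod 29: 4^1≡4, 4^2≡16, 4^4≡24, 4^8≡25, 4^16≡16, 4^32≡24, 4^64≡25, 4^128≡16, 4^256≡24.
436 = 4 + 16 + 32 + 128 + 256, so 4^436 ≡ 24·16·24·16·24 ≡ 16 (mod 29).

16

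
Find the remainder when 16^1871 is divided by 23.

Successive squares of 16 mod 23: 16^1≡16, 16^2≡3, 16^4≡9, 16^8≡12, 16^16≡6, 16^32≡13, 16^64≡8, 16^128≡18, 16^256≡2, 16^512≡4, 16^1024≡16.
Since 1871 = 1 + 2 + 4 + 8 + 64 + 256 + 512 + 1024 in binary, 16^1871 ≡ 16·3·9·12·8·2·4·16 ≡ 16 (mod 23).

16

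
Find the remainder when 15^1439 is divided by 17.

8

Square-and-reduce mod 17: 15^1≡15, 15^2≡4, 15^4≡16, 15^8≡1, 15^16≡1, 15^32≡1, 15^64≡1, 15^128≡1, 15^256≡1, 15^512≡1, 15^1024≡1.
Since 1439 = 1 + 2 + 4 + 8 + 16 + 128 + 256 + 1024 in binary, 15^1439 ≡ 15·4·16·1·1·1·1·1 ≡ 8 (mod 17).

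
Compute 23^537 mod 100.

Square-and-reduce mod 100: 23^1≡23, 23^2≡29, 23^4≡41, 23^8≡81, 23^16≡61, 23^32≡21, 23^64≡41, 23^128≡81, 23^256≡61, 23^512≡21.
537 = 1 + 8 + 16 + 512, so 23^537 ≡ 23·81·61·21 ≡ 3 (mod 100).

3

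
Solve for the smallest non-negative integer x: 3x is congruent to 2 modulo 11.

8

The inverse of 3 mod 11 is 4 (since 3·4 = 12 ≡ 1).
Multiplying both sides by 4: x ≡ 4·2 = 8 ≡ 8 (mod 11).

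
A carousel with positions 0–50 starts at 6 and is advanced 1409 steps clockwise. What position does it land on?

38

Dividing 1409 by 51 gives quotient 27 and remainder 32.
(6 + 32) mod 51 = 38.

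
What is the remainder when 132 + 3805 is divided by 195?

37

Dividing 3805 by 195 gives quotient 19 and remainder 100.
(132 + 100) mod 195 = 37.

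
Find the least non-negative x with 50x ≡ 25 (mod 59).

50⁻¹ ≡ 13 (mod 59) because 50·13 = 650 = 11·59 + 1.
So x ≡ 13·25 = 325 ≡ 30 (mod 59).

30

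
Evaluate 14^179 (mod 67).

64

Successive squares of 14 mod 67: 14^1≡14, 14^2≡62, 14^4≡25, 14^8≡22, 14^16≡15, 14^32≡24, 14^64≡40, 14^128≡59.
Since 179 = 1 + 2 + 16 + 32 + 128 in binary, 14^179 ≡ 14·62·15·24·59 ≡ 64 (mod 67).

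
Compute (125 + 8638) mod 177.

90

Dividing 8638 by 177 gives quotient 48 and remainder 142.
(125 + 142) mod 177 = 90.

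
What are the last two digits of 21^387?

Square-and-reduce mod 100: 21^1≡21, 21^2≡41, 21^4≡81, 21^8≡61, 21^16≡21, 21^32≡41, 21^64≡81, 21^128≡61, 21^256≡21.
387 = 1 + 2 + 128 + 256, so 21^387 ≡ 21·41·61·21 ≡ 41 (mod 100).

41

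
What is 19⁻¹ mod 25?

4

25 = 1·19 + 6
19 = 3·6 + 1
6 = 6·1 + 0
Back-substituting gives 19·4 ≡ 1 (mod 25).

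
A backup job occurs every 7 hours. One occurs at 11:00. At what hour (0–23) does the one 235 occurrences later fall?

235·7 = 1645.
1645 mod 24 = 13 (since 68·24 = 1632).
(11 + 13) mod 24 = 0.

0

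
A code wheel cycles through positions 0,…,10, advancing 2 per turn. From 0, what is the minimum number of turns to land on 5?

8

2⁻¹ ≡ 6 (mod 11) because 2·6 = 12 = 1·11 + 1.
So x ≡ 6·5 = 30 ≡ 8 (mod 11).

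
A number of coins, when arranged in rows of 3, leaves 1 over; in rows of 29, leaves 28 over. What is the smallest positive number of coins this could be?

x ≡ 1 (mod 3) gives x ∈ {1, 4, 7, 10, 13, 16, 19, 22, …}.
The first of these with x mod 29 = 28 is 28.

28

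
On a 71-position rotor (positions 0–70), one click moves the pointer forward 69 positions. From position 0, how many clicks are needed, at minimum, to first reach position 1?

35

71 = 1·69 + 2
69 = 34·2 + 1
2 = 2·1 + 0
Back-substituting gives 69·35 ≡ 1 (mod 71).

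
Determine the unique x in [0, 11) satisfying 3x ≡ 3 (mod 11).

The inverse of 3 mod 11 is 4 (since 3·4 = 12 ≡ 1).
So x ≡ 4·3 = 12 ≡ 1 (mod 11).
Check: 3·1 = 3 = 0·11 + 3.

1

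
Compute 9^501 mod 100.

9

Square-and-reduce mod 100: 9^1≡9, 9^2≡81, 9^4≡61, 9^8≡21, 9^16≡41, 9^32≡81, 9^64≡61, 9^128≡21, 9^256≡41.
501 = 1 + 4 + 16 + 32 + 64 + 128 + 256, so 9^501 ≡ 9·61·41·81·61·21·41 ≡ 9 (mod 100).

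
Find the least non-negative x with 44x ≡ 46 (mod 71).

43

44⁻¹ ≡ 21 (mod 71) because 44·21 = 924 = 13·71 + 1.
Multiplying both sides by 21: x ≡ 21·46 = 966 ≡ 43 (mod 71).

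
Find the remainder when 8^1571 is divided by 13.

5

Square-and-reduce mod 13: 8^1≡8, 8^2≡12, 8^4≡1, 8^8≡1, 8^16≡1, 8^32≡1, 8^64≡1, 8^128≡1, 8^256≡1, 8^512≡1, 8^1024≡1.
1571 = 1 + 2 + 32 + 512 + 1024, so 8^1571 ≡ 8·12·1·1·1 ≡ 5 (mod 13).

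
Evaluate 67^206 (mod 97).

79

By repeated squaring mod 97: 67^1≡67, 67^2≡27, 67^4≡50, 67^8≡75, 67^16≡96, 67^32≡1, 67^64≡1, 67^128≡1.
206 = 2 + 4 + 8 + 64 + 128, so 67^206 ≡ 27·50·75·1·1 ≡ 79 (mod 97).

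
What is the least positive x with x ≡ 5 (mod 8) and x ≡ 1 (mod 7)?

x ≡ 1 (mod 7) gives x ∈ {1, 8, 15, 22, 29}.
The first of these with x mod 8 = 5 is 29.

29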